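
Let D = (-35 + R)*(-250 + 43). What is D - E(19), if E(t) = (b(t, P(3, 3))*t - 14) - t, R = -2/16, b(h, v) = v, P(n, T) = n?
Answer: 57975/8 ≈ 7246.9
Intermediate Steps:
R = -1/8 (R = -2*1/16 = -1/8 ≈ -0.12500)
D = 58167/8 (D = (-35 - 1/8)*(-250 + 43) = -281/8*(-207) = 58167/8 ≈ 7270.9)
E(t) = -14 + 2*t (E(t) = (3*t - 14) - t = (-14 + 3*t) - t = -14 + 2*t)
D - E(19) = 58167/8 - (-14 + 2*19) = 58167/8 - (-14 + 38) = 58167/8 - 1*24 = 58167/8 - 24 = 57975/8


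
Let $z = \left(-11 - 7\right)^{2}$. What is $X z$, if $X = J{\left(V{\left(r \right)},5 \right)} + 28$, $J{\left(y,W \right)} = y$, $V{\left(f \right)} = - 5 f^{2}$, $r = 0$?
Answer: $9072$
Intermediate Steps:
$X = 28$ ($X = - 5 \cdot 0^{2} + 28 = \left(-5\right) 0 + 28 = 0 + 28 = 28$)
$z = 324$ ($z = \left(-18\right)^{2} = 324$)
$X z = 28 \cdot 324 = 9072$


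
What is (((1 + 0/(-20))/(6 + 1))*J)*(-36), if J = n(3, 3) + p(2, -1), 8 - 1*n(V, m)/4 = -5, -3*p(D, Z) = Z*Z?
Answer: -1860/7 ≈ -265.71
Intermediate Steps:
p(D, Z) = -Z**2/3 (p(D, Z) = -Z*Z/3 = -Z**2/3)
n(V, m) = 52 (n(V, m) = 32 - 4*(-5) = 32 + 20 = 52)
J = 155/3 (J = 52 - 1/3*(-1)**2 = 52 - 1/3*1 = 52 - 1/3 = 155/3 ≈ 51.667)
(((1 + 0/(-20))/(6 + 1))*J)*(-36) = (((1 + 0/(-20))/(6 + 1))*(155/3))*(-36) = (((1 + 0*(-1/20))/7)*(155/3))*(-36) = (((1 + 0)*(1/7))*(155/3))*(-36) = ((1*(1/7))*(155/3))*(-36) = ((1/7)*(155/3))*(-36) = (155/21)*(-36) = -1860/7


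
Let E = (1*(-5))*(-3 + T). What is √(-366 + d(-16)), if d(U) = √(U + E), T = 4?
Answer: √(-366 + I*√21) ≈ 0.1198 + 19.132*I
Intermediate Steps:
E = -5 (E = (1*(-5))*(-3 + 4) = -5*1 = -5)
d(U) = √(-5 + U) (d(U) = √(U - 5) = √(-5 + U))
√(-366 + d(-16)) = √(-366 + √(-5 - 16)) = √(-366 + √(-21)) = √(-366 + I*√21)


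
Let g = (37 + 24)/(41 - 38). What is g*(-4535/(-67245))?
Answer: 55327/40347 ≈ 1.3713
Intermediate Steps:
g = 61/3 ≈ 20.333
g*(-4535/(-67245)) = 61*(-4535/(-67245))/3 = 61*(-4535*(-1/67245))/3 = (61/3)*(907/13449) = 55327/40347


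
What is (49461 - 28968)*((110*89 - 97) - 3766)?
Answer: 121462011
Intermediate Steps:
(49461 - 28968)*((110*89 - 97) - 3766) = 20493*((9790 - 97) - 3766) = 20493*(9693 - 3766) = 20493*5927 = 121462011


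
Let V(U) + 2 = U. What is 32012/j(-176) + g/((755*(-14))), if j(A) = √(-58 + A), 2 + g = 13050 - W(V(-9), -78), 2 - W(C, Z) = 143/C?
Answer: -13033/10570 - 16006*I*√26/39 ≈ -1.233 - 2092.7*I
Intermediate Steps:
V(U) = -2 + U
W(C, Z) = 2 - 143/C
g = 13033 (g = -2 + (13050 - (2 - 143/(-2 - 9))) = -2 + (13050 - (2 - 143/(-11))) = -2 + (13050 - (2 - 143*(-1/11))) = -2 + (13050 - (2 + 13)) = -2 + (13050 - 1*15) = -2 + (13050 - 15) = -2 + 13035 = 13033)
32012/j(-176) + g/((755*(-14))) = 32012/(√(-58 - 176)) + 13033/((755*(-14))) = 32012/(√(-234)) + 13033/(-10570) = 32012/((3*I*√26)) + 13033*(-1/10570) = 32012*(-I*√26/78) - 13033/10570 = -16006*I*√26/39 - 13033/10570 = -13033/10570 - 16006*I*√26/39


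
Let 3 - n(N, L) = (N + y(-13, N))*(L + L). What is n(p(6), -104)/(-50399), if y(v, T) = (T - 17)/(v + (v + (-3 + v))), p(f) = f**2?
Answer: -155335/1058379 ≈ -0.14677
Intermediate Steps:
y(v, T) = (-17 + T)/(-3 + 3*v) (y(v, T) = (-17 + T)/(v + (-3 + 2*v)) = (-17 + T)/(-3 + 3*v))
n(N, L) = 3 - 2*L*(17/42 + 41*N/42) (n(N, L) = 3 - (N + (-17 + N)/(3*(-1 - 13)))*(L + L) = 3 - (N + (1/3)*(-17 + N)/(-14))*2*L = 3 - (N + (1/3)*(-1/14)*(-17 + N))*2*L = 3 - (N + (17/42 - N/42))*2*L = 3 - (17/42 + 41*N/42)*2*L = 3 - 2*L*(17/42 + 41*N/42))
n(p(6), -104)/(-50399) = (3 - 17/21*(-104) - 41/21*(-104)*6**2)/(-50399) = (3 + 1768/21 - 41/21*(-104)*36)*(-1/50399) = (3 + 1768/21 + 51168/7)*(-1/50399) = (155335/21)*(-1/50399) = -155335/1058379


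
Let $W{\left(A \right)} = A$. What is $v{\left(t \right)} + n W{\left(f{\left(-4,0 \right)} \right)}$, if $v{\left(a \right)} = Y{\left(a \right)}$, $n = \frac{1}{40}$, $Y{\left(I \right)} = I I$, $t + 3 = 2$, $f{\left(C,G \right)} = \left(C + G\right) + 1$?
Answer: $\frac{37}{40} \approx 0.925$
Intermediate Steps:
$f{\left(C,G \right)} = 1 + C + G$
$t = -1$ ($t = -3 + 2 = -1$)
$Y{\left(I \right)} = I^{2}$
$n = \frac{1}{40} \approx 0.025$
$v{\left(a \right)} = a^{2}$
$v{\left(t \right)} + n W{\left(f{\left(-4,0 \right)} \right)} = \left(-1\right)^{2} + \frac{1 - 4 + 0}{40} = 1 + \frac{1}{40} \left(-3\right) = 1 - \frac{3}{40} = \frac{37}{40}$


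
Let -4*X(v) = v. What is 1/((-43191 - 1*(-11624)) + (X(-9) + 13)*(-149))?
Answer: -4/135357 ≈ -2.9551e-5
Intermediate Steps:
X(v) = -v/4
1/((-43191 - 1*(-11624)) + (X(-9) + 13)*(-149)) = 1/((-43191 - 1*(-11624)) + (-¼*(-9) + 13)*(-149)) = 1/((-43191 + 11624) + (9/4 + 13)*(-149)) = 1/(-31567 + (61/4)*(-149)) = 1/(-31567 - 9089/4) = 1/(-135357/4) = -4/135357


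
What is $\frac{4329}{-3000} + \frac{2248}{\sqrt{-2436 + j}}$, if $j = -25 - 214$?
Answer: $- \frac{1443}{1000} - \frac{2248 i \sqrt{107}}{535} \approx -1.443 - 43.464 i$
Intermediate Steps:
$j = -239$
$\frac{4329}{-3000} + \frac{2248}{\sqrt{-2436 + j}} = \frac{4329}{-3000} + \frac{2248}{\sqrt{-2436 - 239}} = 4329 \left(- \frac{1}{3000}\right) + \frac{2248}{\sqrt{-2675}} = - \frac{1443}{1000} + \frac{2248}{5 i \sqrt{107}} = - \frac{1443}{1000} + 2248 \left(- \frac{i \sqrt{107}}{535}\right) = - \frac{1443}{1000} - \frac{2248 i \sqrt{107}}{535}$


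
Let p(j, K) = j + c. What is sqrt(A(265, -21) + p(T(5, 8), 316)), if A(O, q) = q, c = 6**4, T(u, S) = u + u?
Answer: sqrt(1285) ≈ 35.847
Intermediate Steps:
T(u, S) = 2*u
c = 1296
p(j, K) = 1296 + j (p(j, K) = j + 1296 = 1296 + j)
sqrt(A(265, -21) + p(T(5, 8), 316)) = sqrt(-21 + (1296 + 2*5)) = sqrt(-21 + (1296 + 10)) = sqrt(-21 + 1306) = sqrt(1285)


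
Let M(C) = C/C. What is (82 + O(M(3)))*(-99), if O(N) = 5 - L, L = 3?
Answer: -8316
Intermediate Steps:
M(C) = 1
O(N) = 2 (O(N) = 5 - 1*3 = 5 - 3 = 2)
(82 + O(M(3)))*(-99) = (82 + 2)*(-99) = 84*(-99) = -8316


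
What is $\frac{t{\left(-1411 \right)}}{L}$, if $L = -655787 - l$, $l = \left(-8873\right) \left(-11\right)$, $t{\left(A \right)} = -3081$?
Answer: $\frac{1027}{251130} \approx 0.0040895$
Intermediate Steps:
$l = 97603$
$L = -753390$ ($L = -655787 - 97603 = -753390$)
$\frac{t{\left(-1411 \right)}}{L} = - \frac{3081}{-753390} = \left(-3081\right) \left(- \frac{1}{753390}\right) = \frac{1027}{251130}$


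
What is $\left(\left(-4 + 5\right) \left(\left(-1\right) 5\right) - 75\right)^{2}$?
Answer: $6400$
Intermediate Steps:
$\left(\left(-4 + 5\right) \left(\left(-1\right) 5\right) - 75\right)^{2} = \left(1 \left(-5\right) - 75\right)^{2} = \left(-5 - 75\right)^{2} = \left(-80\right)^{2} = 6400$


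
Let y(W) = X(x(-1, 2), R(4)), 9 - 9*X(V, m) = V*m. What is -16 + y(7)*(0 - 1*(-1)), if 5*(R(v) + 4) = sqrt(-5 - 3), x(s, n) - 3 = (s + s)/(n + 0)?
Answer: -127/9 - 4*I*sqrt(2)/45 ≈ -14.111 - 0.12571*I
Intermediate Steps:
x(s, n) = 3 + 2*s/n (x(s, n) = 3 + (s + s)/(n + 0) = 3 + (2*s)/n = 3 + 2*s/n)
R(v) = -4 + 2*I*sqrt(2)/5 (R(v) = -4 + sqrt(-5 - 3)/5 = -4 + sqrt(-8)/5 = -4 + (2*I*sqrt(2))/5 = -4 + 2*I*sqrt(2)/5)
X(V, m) = 1 - V*m/9
y(W) = 17/9 - 4*I*sqrt(2)/45 (y(W) = 1 - (3 + 2*(-1)/2)*(-4 + 2*I*sqrt(2)/5)/9 = 1 - (3 + 2*(-1)*(1/2))*(-4 + 2*I*sqrt(2)/5)/9 = 1 - (3 - 1)*(-4 + 2*I*sqrt(2)/5)/9 = 1 - 1/9*2*(-4 + 2*I*sqrt(2)/5) = 1 + (8/9 - 4*I*sqrt(2)/45) = 17/9 - 4*I*sqrt(2)/45)
-16 + y(7)*(0 - 1*(-1)) = -16 + (17/9 - 4*I*sqrt(2)/45)*(0 - 1*(-1)) = -16 + (17/9 - 4*I*sqrt(2)/45)*(0 + 1) = -16 + (17/9 - 4*I*sqrt(2)/45)*1 = -16 + (17/9 - 4*I*sqrt(2)/45) = -127/9 - 4*I*sqrt(2)/45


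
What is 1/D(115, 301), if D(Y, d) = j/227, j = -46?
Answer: -227/46 ≈ -4.9348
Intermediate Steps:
D(Y, d) = -46/227
1/D(115, 301) = 1/(-46/227) = -227/46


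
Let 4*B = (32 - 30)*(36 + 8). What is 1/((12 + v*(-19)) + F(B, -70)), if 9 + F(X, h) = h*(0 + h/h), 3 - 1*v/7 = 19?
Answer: 1/2061 ≈ 0.00048520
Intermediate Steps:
v = -112 (v = 21 - 7*19 = 21 - 133 = -112)
B = 22 (B = ((32 - 30)*(36 + 8))/4 = (2*44)/4 = (¼)*88 = 22)
F(X, h) = -9 + h (F(X, h) = -9 + h*(0 + h/h) = -9 + h*(0 + 1) = -9 + h*1 = -9 + h)
1/((12 + v*(-19)) + F(B, -70)) = 1/((12 - 112*(-19)) + (-9 - 70)) = 1/((12 + 2128) - 79) = 1/(2140 - 79) = 1/2061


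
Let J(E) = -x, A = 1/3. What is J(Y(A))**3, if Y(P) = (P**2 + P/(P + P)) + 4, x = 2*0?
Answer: 0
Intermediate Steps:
x = 0
A = 1/3 ≈ 0.33333
Y(P) = 9/2 + P**2 (Y(P) = (P**2 + P/((2*P))) + 4 = (P**2 + (1/(2*P))*P) + 4 = (P**2 + 1/2) + 4 = (1/2 + P**2) + 4 = 9/2 + P**2)
J(E) = 0 (J(E) = -1*0 = 0)
J(Y(A))**3 = 0**3 = 0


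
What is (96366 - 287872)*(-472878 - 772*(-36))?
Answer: 85236639516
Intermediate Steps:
(96366 - 287872)*(-472878 - 772*(-36)) = -191506*(-472878 + 27792) = -191506*(-445086) = 85236639516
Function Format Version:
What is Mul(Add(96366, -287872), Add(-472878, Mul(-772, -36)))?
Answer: 85236639516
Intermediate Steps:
Mul(Add(96366, -287872), Add(-472878, Mul(-772, -36))) = Mul(-191506, Add(-472878, 27792)) = Mul(-191506, -445086) = 85236639516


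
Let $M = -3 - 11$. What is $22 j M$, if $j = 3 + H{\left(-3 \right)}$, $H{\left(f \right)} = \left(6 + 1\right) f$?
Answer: $5544$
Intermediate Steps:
$M = -14$ ($M = -3 - 11 = -14$)
$H{\left(f \right)} = 7 f$
$j = -18$ ($j = 3 + 7 \left(-3\right) = 3 - 21 = -18$)
$22 j M = 22 \left(-18\right) \left(-14\right) = \left(-396\right) \left(-14\right) = 5544$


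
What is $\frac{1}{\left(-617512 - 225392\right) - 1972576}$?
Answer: $- \frac{1}{2815480} \approx -3.5518 \cdot 10^{-7}$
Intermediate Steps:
$\frac{1}{\left(-617512 - 225392\right) - 1972576} = \frac{1}{-842904 - 1972576} = \frac{1}{-2815480} = - \frac{1}{2815480}$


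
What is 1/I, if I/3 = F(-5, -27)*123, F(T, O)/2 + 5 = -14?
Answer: -1/14022 ≈ -7.1316e-5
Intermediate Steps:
F(T, O) = -38 (F(T, O) = -10 + 2*(-14) = -10 - 28 = -38)
I = -14022 (I = 3*(-38*123) = 3*(-4674) = -14022)
1/I = 1/(-14022) = -1/14022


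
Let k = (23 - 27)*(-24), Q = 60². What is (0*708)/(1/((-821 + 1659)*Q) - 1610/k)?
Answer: 0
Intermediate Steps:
Q = 3600
k = 96 (k = -4*(-24) = 96)
(0*708)/(1/((-821 + 1659)*Q) - 1610/k) = (0*708)/(1/((-821 + 1659)*3600) - 1610/96) = 0/((1/3600)/838 - 1610*1/96) = 0/((1/838)*(1/3600) - 805/48) = 0/(1/3016800 - 805/48) = 0/(-50594249/3016800) = 0*(-3016800/50594249) = 0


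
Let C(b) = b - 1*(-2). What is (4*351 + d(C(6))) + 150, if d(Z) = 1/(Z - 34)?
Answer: 40403/26 ≈ 1554.0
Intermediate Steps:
C(b) = 2 + b (C(b) = b + 2 = 2 + b)
d(Z) = 1/(-34 + Z)
(4*351 + d(C(6))) + 150 = (4*351 + 1/(-34 + (2 + 6))) + 150 = (1404 + 1/(-34 + 8)) + 150 = (1404 + 1/(-26)) + 150 = (1404 - 1/26) + 150 = 36503/26 + 150 = 40403/26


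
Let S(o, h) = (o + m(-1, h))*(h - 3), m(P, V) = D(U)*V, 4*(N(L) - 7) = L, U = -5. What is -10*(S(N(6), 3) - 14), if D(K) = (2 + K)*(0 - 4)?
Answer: 140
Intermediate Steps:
D(K) = -8 - 4*K (D(K) = (2 + K)*(-4) = -8 - 4*K)
N(L) = 7 + L/4
m(P, V) = 12*V (m(P, V) = (-8 - 4*(-5))*V = (-8 + 20)*V = 12*V)
S(o, h) = (-3 + h)*(o + 12*h) (S(o, h) = (o + 12*h)*(h - 3) = (o + 12*h)*(-3 + h) = (-3 + h)*(o + 12*h))
-10*(S(N(6), 3) - 14) = -10*((-36*3 - 3*(7 + (¼)*6) + 12*3² + 3*(7 + (¼)*6)) - 14) = -10*((-108 - 3*(7 + 3/2) + 12*9 + 3*(7 + 3/2)) - 14) = -10*((-108 - 3*17/2 + 108 + 3*(17/2)) - 14) = -10*((-108 - 51/2 + 108 + 51/2) - 14) = -10*(0 - 14) = -10*(-14) = 140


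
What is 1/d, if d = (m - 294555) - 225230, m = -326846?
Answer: -1/846631 ≈ -1.1812e-6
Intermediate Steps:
d = -846631 (d = (-326846 - 294555) - 225230 = -621401 - 225230 = -846631)
1/d = 1/(-846631) = -1/846631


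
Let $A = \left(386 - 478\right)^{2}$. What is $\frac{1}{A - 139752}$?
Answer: $- \frac{1}{131288} \approx -7.6168 \cdot 10^{-6}$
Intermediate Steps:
$A = 8464$ ($A = \left(-92\right)^{2} = 8464$)
$\frac{1}{A - 139752} = \frac{1}{8464 - 139752} = \frac{1}{-131288} = - \frac{1}{131288}$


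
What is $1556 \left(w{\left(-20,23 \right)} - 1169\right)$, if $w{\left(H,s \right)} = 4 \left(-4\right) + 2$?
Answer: $-1840748$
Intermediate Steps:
$w{\left(H,s \right)} = -14$ ($w{\left(H,s \right)} = -16 + 2 = -14$)
$1556 \left(w{\left(-20,23 \right)} - 1169\right) = 1556 \left(-14 - 1169\right) = 1556 \left(-1183\right) = -1840748$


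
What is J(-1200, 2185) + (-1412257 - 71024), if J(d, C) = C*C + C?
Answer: 3293129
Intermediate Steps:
J(d, C) = C + C² (J(d, C) = C² + C = C + C²)
J(-1200, 2185) + (-1412257 - 71024) = 2185*(1 + 2185) + (-1412257 - 71024) = 2185*2186 - 1483281 = 4776410 - 1483281 = 3293129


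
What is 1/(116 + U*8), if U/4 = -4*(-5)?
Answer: 1/756 ≈ 0.0013228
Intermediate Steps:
U = 80 (U = 4*(-4*(-5)) = 4*(-1*(-20)) = 4*20 = 80)
1/(116 + U*8) = 1/(116 + 80*8) = 1/(116 + 640) = 1/756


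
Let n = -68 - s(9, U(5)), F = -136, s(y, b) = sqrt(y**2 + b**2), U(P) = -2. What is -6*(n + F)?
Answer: 1224 + 6*sqrt(85) ≈ 1279.3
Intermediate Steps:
s(y, b) = sqrt(b**2 + y**2)
n = -68 - sqrt(85) (n = -68 - sqrt((-2)**2 + 9**2) = -68 - sqrt(4 + 81) = -68 - sqrt(85) ≈ -77.219)
-6*(n + F) = -6*((-68 - sqrt(85)) - 136) = -6*(-204 - sqrt(85)) = 1224 + 6*sqrt(85)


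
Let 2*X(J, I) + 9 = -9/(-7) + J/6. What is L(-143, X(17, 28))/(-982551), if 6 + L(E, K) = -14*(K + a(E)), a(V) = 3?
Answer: 83/5895306 ≈ 1.4079e-5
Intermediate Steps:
X(J, I) = -27/7 + J/12 (X(J, I) = -9/2 + (-9/(-7) + J/6)/2 = -9/2 + (-9*(-⅐) + J*(⅙))/2 = -9/2 + (9/7 + J/6)/2 = -9/2 + (9/14 + J/12) = -27/7 + J/12)
L(E, K) = -48 - 14*K (L(E, K) = -6 - 14*(K + 3) = -6 - 14*(3 + K) = -6 + (-42 - 14*K) = -48 - 14*K)
L(-143, X(17, 28))/(-982551) = (-48 - 14*(-27/7 + (1/12)*17))/(-982551) = (-48 - 14*(-27/7 + 17/12))*(-1/982551) = (-48 - 14*(-205/84))*(-1/982551) = (-48 + 205/6)*(-1/982551) = -83/6*(-1/982551) = 83/5895306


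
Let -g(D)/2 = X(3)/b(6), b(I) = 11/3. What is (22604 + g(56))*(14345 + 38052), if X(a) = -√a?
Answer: 1184381788 + 314382*√3/11 ≈ 1.1844e+9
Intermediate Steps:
b(I) = 11/3 (b(I) = 11*(⅓) = 11/3)
g(D) = 6*√3/11 (g(D) = -2*(-√3)/11/3 = -2*(-√3)*3/11 = -(-6)*√3/11 = 6*√3/11)
(22604 + g(56))*(14345 + 38052) = (22604 + 6*√3/11)*(14345 + 38052) = (22604 + 6*√3/11)*52397 = 1184381788 + 314382*√3/11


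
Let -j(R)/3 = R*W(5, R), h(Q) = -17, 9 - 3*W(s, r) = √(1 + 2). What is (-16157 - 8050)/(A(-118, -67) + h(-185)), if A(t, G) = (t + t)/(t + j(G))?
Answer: 15671393937/11339233 - 63793514*√3/11339233 ≈ 1372.3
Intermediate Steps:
W(s, r) = 3 - √3/3 (W(s, r) = 3 - √(1 + 2)/3 = 3 - √3/3)
j(R) = -3*R*(3 - √3/3)
A(t, G) = 2*t/(t + G*(-9 + √3)) (A(t, G) = (t + t)/(t + G*(-9 + √3)) = (2*t)/(t + G*(-9 + √3)) = 2*t/(t + G*(-9 + √3)))
(-16157 - 8050)/(A(-118, -67) + h(-185)) = (-16157 - 8050)/(-2*(-118)/(-1*(-118) - 67*(9 - √3)) - 17) = -24207/(-2*(-118)/(118 + (-603 + 67*√3)) - 17) = -24207/(-2*(-118)/(-485 + 67*√3) - 17) = -24207/(236/(-485 + 67*√3) - 17) = -24207/(-17 + 236/(-485 + 67*√3))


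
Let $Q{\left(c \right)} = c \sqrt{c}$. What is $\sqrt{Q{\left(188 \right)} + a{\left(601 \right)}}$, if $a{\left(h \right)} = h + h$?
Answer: $\sqrt{1202 + 376 \sqrt{47}} \approx 61.479$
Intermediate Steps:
$a{\left(h \right)} = 2 h$
$Q{\left(c \right)} = c^{\frac{3}{2}}$
$\sqrt{Q{\left(188 \right)} + a{\left(601 \right)}} = \sqrt{188^{\frac{3}{2}} + 2 \cdot 601} = \sqrt{376 \sqrt{47} + 1202} = \sqrt{1202 + 376 \sqrt{47}}$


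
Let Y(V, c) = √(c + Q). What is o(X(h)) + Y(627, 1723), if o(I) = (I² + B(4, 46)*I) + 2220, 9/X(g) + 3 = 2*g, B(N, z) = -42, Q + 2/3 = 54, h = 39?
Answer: 1384359/625 + 73*√3/3 ≈ 2257.1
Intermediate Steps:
Q = 160/3 (Q = -⅔ + 54 = 160/3 ≈ 53.333)
Y(V, c) = √(160/3 + c) (Y(V, c) = √(c + 160/3) = √(160/3 + c))
X(g) = 9/(-3 + 2*g)
o(I) = 2220 + I² - 42*I (o(I) = (I² - 42*I) + 2220 = 2220 + I² - 42*I)
o(X(h)) + Y(627, 1723) = (2220 + (9/(-3 + 2*39))² - 378/(-3 + 2*39)) + √(480 + 9*1723)/3 = (2220 + (9/(-3 + 78))² - 378/(-3 + 78)) + √(480 + 15507)/3 = (2220 + (9/75)² - 378/75) + √15987/3 = (2220 + (9*(1/75))² - 378/75) + (73*√3)/3 = (2220 + (3/25)² - 42*3/25) + 73*√3/3 = (2220 + 9/625 - 126/25) + 73*√3/3 = 1384359/625 + 73*√3/3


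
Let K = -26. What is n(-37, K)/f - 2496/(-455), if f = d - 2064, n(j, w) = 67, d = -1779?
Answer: 105073/19215 ≈ 5.4683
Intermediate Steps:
f = -3843 (f = -1779 - 2064 = -3843)
n(-37, K)/f - 2496/(-455) = 67/(-3843) - 2496/(-455) = 67*(-1/3843) - 2496*(-1/455) = -67/3843 + 192/35 = 105073/19215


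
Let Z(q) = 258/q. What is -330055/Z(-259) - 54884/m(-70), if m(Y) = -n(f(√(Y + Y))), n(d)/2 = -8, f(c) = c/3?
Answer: 169198481/516 ≈ 3.2790e+5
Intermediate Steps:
f(c) = c/3 (f(c) = c*(⅓) = c/3)
n(d) = -16 (n(d) = 2*(-8) = -16)
m(Y) = 16 (m(Y) = -1*(-16) = 16)
-330055/Z(-259) - 54884/m(-70) = -330055/(258/(-259)) - 54884/16 = -330055/(258*(-1/259)) - 54884*1/16 = -330055/(-258/259) - 13721/4 = -330055*(-259/258) - 13721/4 = 85484245/258 - 13721/4 = 169198481/516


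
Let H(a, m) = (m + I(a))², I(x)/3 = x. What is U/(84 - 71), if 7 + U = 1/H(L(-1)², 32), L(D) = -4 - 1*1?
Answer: -80142/148837 ≈ -0.53846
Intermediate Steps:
I(x) = 3*x
L(D) = -5 (L(D) = -4 - 1 = -5)
H(a, m) = (m + 3*a)²
U = -80142/11449 (U = -7 + 1/((32 + 3*(-5)²)²) = -7 + 1/((32 + 3*25)²) = -7 + 1/((32 + 75)²) = -7 + 1/(107²) = -7 + 1/11449 = -80142/11449 ≈ -6.9999)
U/(84 - 71) = -80142/11449/(84 - 71) = -80142/11449/13 = (1/13)*(-80142/11449) = -80142/148837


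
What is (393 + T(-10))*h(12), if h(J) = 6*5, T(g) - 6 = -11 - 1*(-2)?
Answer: 11700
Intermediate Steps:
T(g) = -3 (T(g) = 6 + (-11 - 1*(-2)) = 6 + (-11 + 2) = 6 - 9 = -3)
h(J) = 30
(393 + T(-10))*h(12) = (393 - 3)*30 = 390*30 = 11700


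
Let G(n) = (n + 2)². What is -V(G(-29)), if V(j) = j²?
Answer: -531441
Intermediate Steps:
G(n) = (2 + n)²
-V(G(-29)) = -((2 - 29)²)² = -((-27)²)² = -1*729² = -1*531441 = -531441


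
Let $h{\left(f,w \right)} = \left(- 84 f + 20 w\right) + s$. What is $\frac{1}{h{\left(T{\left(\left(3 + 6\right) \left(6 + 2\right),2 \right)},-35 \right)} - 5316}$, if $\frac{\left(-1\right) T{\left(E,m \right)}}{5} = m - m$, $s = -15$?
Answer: $- \frac{1}{6031} \approx -0.00016581$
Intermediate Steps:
$T{\left(E,m \right)} = 0$ ($T{\left(E,m \right)} = - 5 \left(m - m\right) = \left(-5\right) 0 = 0$)
$h{\left(f,w \right)} = -15 - 84 f + 20 w$ ($h{\left(f,w \right)} = \left(- 84 f + 20 w\right) - 15 = -15 - 84 f + 20 w$)
$\frac{1}{h{\left(T{\left(\left(3 + 6\right) \left(6 + 2\right),2 \right)},-35 \right)} - 5316} = \frac{1}{\left(-15 - 0 + 20 \left(-35\right)\right) - 5316} = \frac{1}{\left(-15 + 0 - 700\right) - 5316} = \frac{1}{-715 - 5316} = \frac{1}{-6031} = - \frac{1}{6031}$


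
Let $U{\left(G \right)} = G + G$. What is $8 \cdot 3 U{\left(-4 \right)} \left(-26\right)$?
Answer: $4992$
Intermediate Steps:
$U{\left(G \right)} = 2 G$
$8 \cdot 3 U{\left(-4 \right)} \left(-26\right) = 8 \cdot 3 \cdot 2 \left(-4\right) \left(-26\right) = 24 \left(-8\right) \left(-26\right) = \left(-192\right) \left(-26\right) = 4992$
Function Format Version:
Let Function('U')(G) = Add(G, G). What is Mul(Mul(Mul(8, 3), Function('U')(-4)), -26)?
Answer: 4992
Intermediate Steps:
Function('U')(G) = Mul(2, G)
Mul(Mul(Mul(8, 3), Function('U')(-4)), -26) = Mul(Mul(Mul(8, 3), Mul(2, -4)), -26) = Mul(Mul(24, -8), -26) = Mul(-192, -26) = 4992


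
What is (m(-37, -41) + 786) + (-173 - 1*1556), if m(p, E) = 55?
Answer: -888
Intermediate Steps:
(m(-37, -41) + 786) + (-173 - 1*1556) = (55 + 786) + (-173 - 1*1556) = 841 + (-173 - 1556) = 841 - 1729 = -888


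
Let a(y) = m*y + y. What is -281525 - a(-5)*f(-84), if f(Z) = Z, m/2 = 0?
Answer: -281945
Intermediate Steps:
m = 0 (m = 2*0 = 0)
a(y) = y (a(y) = 0*y + y = 0 + y = y)
-281525 - a(-5)*f(-84) = -281525 - (-5)*(-84) = -281525 - 1*420 = -281525 - 420 = -281945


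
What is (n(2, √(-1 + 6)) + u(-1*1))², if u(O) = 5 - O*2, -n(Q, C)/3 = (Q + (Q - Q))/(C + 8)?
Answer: 133405/3481 + 4380*√5/3481 ≈ 41.137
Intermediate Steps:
n(Q, C) = -3*Q/(8 + C) (n(Q, C) = -3*(Q + (Q - Q))/(C + 8) = -3*(Q + 0)/(8 + C) = -3*Q/(8 + C))
u(O) = 5 - 2*O
(n(2, √(-1 + 6)) + u(-1*1))² = (-3*2/(8 + √(-1 + 6)) + (5 - (-2)))² = (-3*2/(8 + √5) + (5 - 2*(-1)))² = (-6/(8 + √5) + (5 + 2))² = (-6/(8 + √5) + 7)² = (7 - 6/(8 + √5))²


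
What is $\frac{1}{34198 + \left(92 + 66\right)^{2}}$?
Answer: $\frac{1}{59162} \approx 1.6903 \cdot 10^{-5}$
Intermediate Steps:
$\frac{1}{34198 + \left(92 + 66\right)^{2}} = \frac{1}{34198 + 158^{2}} = \frac{1}{34198 + 24964} = \frac{1}{59162}$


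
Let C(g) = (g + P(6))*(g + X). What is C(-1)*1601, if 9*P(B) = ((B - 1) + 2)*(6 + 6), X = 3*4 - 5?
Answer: 80050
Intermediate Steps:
X = 7 (X = 12 - 5 = 7)
P(B) = 4/3 + 4*B/3 (P(B) = (((B - 1) + 2)*(6 + 6))/9 = (((-1 + B) + 2)*12)/9 = ((1 + B)*12)/9 = (12 + 12*B)/9 = 4/3 + 4*B/3)
C(g) = (7 + g)*(28/3 + g) (C(g) = (g + (4/3 + (4/3)*6))*(g + 7) = (g + (4/3 + 8))*(7 + g) = (g + 28/3)*(7 + g) = (28/3 + g)*(7 + g) = (7 + g)*(28/3 + g))
C(-1)*1601 = (196/3 + (-1)**2 + (49/3)*(-1))*1601 = (196/3 + 1 - 49/3)*1601 = 50*1601 = 80050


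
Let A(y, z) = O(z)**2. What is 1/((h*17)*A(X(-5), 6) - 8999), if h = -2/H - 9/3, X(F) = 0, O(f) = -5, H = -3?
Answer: -3/29972 ≈ -0.00010009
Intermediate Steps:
h = -7/3 (h = -2/(-3) - 9/3 = -2*(-1/3) - 9*1/3 = 2/3 - 3 = -7/3 ≈ -2.3333)
A(y, z) = 25 (A(y, z) = (-5)**2 = 25)
1/((h*17)*A(X(-5), 6) - 8999) = 1/(-7/3*17*25 - 8999) = 1/(-119/3*25 - 8999) = 1/(-2975/3 - 8999) = 1/(-29972/3) = -3/29972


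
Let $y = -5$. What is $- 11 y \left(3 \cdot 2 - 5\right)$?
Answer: $55$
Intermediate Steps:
$- 11 y \left(3 \cdot 2 - 5\right) = \left(-11\right) \left(-5\right) \left(3 \cdot 2 - 5\right) = 55 \left(6 - 5\right) = 55 \cdot 1 = 55$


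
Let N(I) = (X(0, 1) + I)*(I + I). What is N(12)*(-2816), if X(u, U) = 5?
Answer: -1148928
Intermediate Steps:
N(I) = 2*I*(5 + I) (N(I) = (5 + I)*(I + I) = (5 + I)*(2*I) = 2*I*(5 + I))
N(12)*(-2816) = (2*12*(5 + 12))*(-2816) = (2*12*17)*(-2816) = 408*(-2816) = -1148928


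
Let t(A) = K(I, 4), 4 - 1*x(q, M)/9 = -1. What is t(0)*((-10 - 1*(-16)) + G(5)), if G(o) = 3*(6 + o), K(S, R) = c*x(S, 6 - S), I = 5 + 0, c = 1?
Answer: 1755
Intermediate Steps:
x(q, M) = 45 (x(q, M) = 36 - 9*(-1) = 36 + 9 = 45)
I = 5
K(S, R) = 45 (K(S, R) = 1*45 = 45)
t(A) = 45
G(o) = 18 + 3*o
t(0)*((-10 - 1*(-16)) + G(5)) = 45*((-10 - 1*(-16)) + (18 + 3*5)) = 45*((-10 + 16) + (18 + 15)) = 45*(6 + 33) = 45*39 = 1755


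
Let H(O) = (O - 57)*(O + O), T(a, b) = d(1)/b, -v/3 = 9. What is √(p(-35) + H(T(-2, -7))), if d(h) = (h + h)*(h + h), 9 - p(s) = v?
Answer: 2*√1247/7 ≈ 10.089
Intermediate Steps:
v = -27 (v = -3*9 = -27)
p(s) = 36 (p(s) = 9 - 1*(-27) = 9 + 27 = 36)
d(h) = 4*h² (d(h) = (2*h)*(2*h) = 4*h²)
T(a, b) = 4/b (T(a, b) = (4*1²)/b = (4*1)/b = 4/b)
H(O) = 2*O*(-57 + O) (H(O) = (-57 + O)*(2*O) = 2*O*(-57 + O))
√(p(-35) + H(T(-2, -7))) = √(36 + 2*(4/(-7))*(-57 + 4/(-7))) = √(36 + 2*(4*(-⅐))*(-57 + 4*(-⅐))) = √(36 + 2*(-4/7)*(-57 - 4/7)) = √(36 + 2*(-4/7)*(-403/7)) = √(36 + 3224/49) = √(4988/49) = 2*√1247/7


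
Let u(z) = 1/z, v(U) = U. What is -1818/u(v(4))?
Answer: -7272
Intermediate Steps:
-1818/u(v(4)) = -1818/(1/4) = -1818/¼ = -1818*4 = -7272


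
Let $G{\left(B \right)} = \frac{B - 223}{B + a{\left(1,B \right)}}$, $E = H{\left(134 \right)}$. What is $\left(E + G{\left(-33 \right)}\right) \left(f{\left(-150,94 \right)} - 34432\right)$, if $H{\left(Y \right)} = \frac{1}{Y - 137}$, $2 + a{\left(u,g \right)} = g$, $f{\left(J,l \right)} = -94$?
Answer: $- \frac{6042050}{51} \approx -1.1847 \cdot 10^{5}$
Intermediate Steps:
$a{\left(u,g \right)} = -2 + g$
$H{\left(Y \right)} = \frac{1}{-137 + Y}$
$E = - \frac{1}{3}$ ($E = \frac{1}{-137 + 134} = \frac{1}{-3} = - \frac{1}{3} \approx -0.33333$)
$G{\left(B \right)} = \frac{-223 + B}{-2 + 2 B}$ ($G{\left(B \right)} = \frac{B - 223}{B + \left(-2 + B\right)} = \frac{-223 + B}{-2 + 2 B}$)
$\left(E + G{\left(-33 \right)}\right) \left(f{\left(-150,94 \right)} - 34432\right) = \left(- \frac{1}{3} + \frac{-223 - 33}{2 \left(-1 - 33\right)}\right) \left(-94 - 34432\right) = \left(- \frac{1}{3} + \frac{1}{2} \frac{1}{-34} \left(-256\right)\right) \left(-34526\right) = \left(- \frac{1}{3} + \frac{1}{2} \left(- \frac{1}{34}\right) \left(-256\right)\right) \left(-34526\right) = \left(- \frac{1}{3} + \frac{64}{17}\right) \left(-34526\right) = \frac{175}{51} \left(-34526\right) = - \frac{6042050}{51}$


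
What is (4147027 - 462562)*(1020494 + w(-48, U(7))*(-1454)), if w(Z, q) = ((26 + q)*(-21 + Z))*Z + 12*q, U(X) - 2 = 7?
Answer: -617826632273370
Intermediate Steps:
U(X) = 9 (U(X) = 2 + 7 = 9)
w(Z, q) = 12*q + Z*(-21 + Z)*(26 + q) (w(Z, q) = ((-21 + Z)*(26 + q))*Z + 12*q = Z*(-21 + Z)*(26 + q) + 12*q = 12*q + Z*(-21 + Z)*(26 + q))
(4147027 - 462562)*(1020494 + w(-48, U(7))*(-1454)) = (4147027 - 462562)*(1020494 + (-546*(-48) + 12*9 + 26*(-48)² + 9*(-48)² - 21*(-48)*9)*(-1454)) = 3684465*(1020494 + (26208 + 108 + 26*2304 + 9*2304 + 9072)*(-1454)) = 3684465*(1020494 + (26208 + 108 + 59904 + 20736 + 9072)*(-1454)) = 3684465*(1020494 + 116028*(-1454)) = 3684465*(1020494 - 168704712) = 3684465*(-167684218) = -617826632273370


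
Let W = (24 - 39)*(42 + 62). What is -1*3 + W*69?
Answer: -107643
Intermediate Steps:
W = -1560 (W = -15*104 = -1560)
-1*3 + W*69 = -1*3 - 1560*69 = -3 - 107640 = -107643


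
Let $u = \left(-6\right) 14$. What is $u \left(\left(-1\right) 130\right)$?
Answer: $10920$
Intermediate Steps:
$u = -84$
$u \left(\left(-1\right) 130\right) = - 84 \left(\left(-1\right) 130\right) = \left(-84\right) \left(-130\right) = 10920$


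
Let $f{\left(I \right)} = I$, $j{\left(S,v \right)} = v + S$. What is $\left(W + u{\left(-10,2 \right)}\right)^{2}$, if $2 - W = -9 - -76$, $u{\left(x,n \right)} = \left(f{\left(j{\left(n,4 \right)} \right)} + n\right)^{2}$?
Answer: $1$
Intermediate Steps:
$j{\left(S,v \right)} = S + v$
$u{\left(x,n \right)} = \left(4 + 2 n\right)^{2}$ ($u{\left(x,n \right)} = \left(\left(n + 4\right) + n\right)^{2} = \left(\left(4 + n\right) + n\right)^{2} = \left(4 + 2 n\right)^{2}$)
$W = -65$ ($W = 2 - \left(-9 - -76\right) = 2 - \left(-9 + 76\right) = 2 - 67 = -65$)
$\left(W + u{\left(-10,2 \right)}\right)^{2} = \left(-65 + 4 \left(2 + 2\right)^{2}\right)^{2} = \left(-65 + 4 \cdot 4^{2}\right)^{2} = \left(-65 + 4 \cdot 16\right)^{2} = \left(-65 + 64\right)^{2} = \left(-1\right)^{2} = 1$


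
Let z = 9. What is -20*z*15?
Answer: -2700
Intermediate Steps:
-20*z*15 = -20*9*15 = -180*15 = -2700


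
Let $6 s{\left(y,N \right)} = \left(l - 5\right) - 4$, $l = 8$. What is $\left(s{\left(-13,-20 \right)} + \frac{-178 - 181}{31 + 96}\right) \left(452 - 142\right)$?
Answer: $- \frac{353555}{381} \approx -927.97$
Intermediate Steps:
$s{\left(y,N \right)} = - \frac{1}{6}$ ($s{\left(y,N \right)} = \frac{\left(8 - 5\right) - 4}{6} = \frac{3 - 4}{6} = \frac{1}{6} \left(-1\right) = - \frac{1}{6}$)
$\left(s{\left(-13,-20 \right)} + \frac{-178 - 181}{31 + 96}\right) \left(452 - 142\right) = \left(- \frac{1}{6} + \frac{-178 - 181}{31 + 96}\right) \left(452 - 142\right) = \left(- \frac{1}{6} - \frac{359}{127}\right) 310 = \left(- \frac{2281}{762}\right) 310 = - \frac{353555}{381}$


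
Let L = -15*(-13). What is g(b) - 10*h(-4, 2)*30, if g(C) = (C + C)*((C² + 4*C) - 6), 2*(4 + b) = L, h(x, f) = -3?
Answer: 6818067/4 ≈ 1.7045e+6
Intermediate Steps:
L = 195
b = 187/2 (b = -4 + (½)*195 = -4 + 195/2 = 187/2 ≈ 93.500)
g(C) = 2*C*(-6 + C² + 4*C) (g(C) = (2*C)*(-6 + C² + 4*C) = 2*C*(-6 + C² + 4*C))
g(b) - 10*h(-4, 2)*30 = 2*(187/2)*(-6 + (187/2)² + 4*(187/2)) - 10*(-3)*30 = 2*(187/2)*(-6 + 34969/4 + 374) + 30*30 = 2*(187/2)*(36441/4) + 900 = 6814467/4 + 900 = 6818067/4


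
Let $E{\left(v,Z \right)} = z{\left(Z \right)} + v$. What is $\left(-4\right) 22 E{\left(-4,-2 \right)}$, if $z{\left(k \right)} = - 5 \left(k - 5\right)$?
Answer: $-2728$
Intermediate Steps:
$z{\left(k \right)} = 25 - 5 k$ ($z{\left(k \right)} = - 5 \left(-5 + k\right) = 25 - 5 k$)
$E{\left(v,Z \right)} = 25 + v - 5 Z$ ($E{\left(v,Z \right)} = \left(25 - 5 Z\right) + v = 25 + v - 5 Z$)
$\left(-4\right) 22 E{\left(-4,-2 \right)} = \left(-4\right) 22 \left(25 - 4 - -10\right) = - 88 \left(25 - 4 + 10\right) = \left(-88\right) 31 = -2728$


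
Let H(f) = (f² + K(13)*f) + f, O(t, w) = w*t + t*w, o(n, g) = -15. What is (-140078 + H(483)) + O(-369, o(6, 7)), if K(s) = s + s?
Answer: 117322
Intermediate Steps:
K(s) = 2*s
O(t, w) = 2*t*w (O(t, w) = t*w + t*w = 2*t*w)
H(f) = f² + 27*f (H(f) = (f² + (2*13)*f) + f = (f² + 26*f) + f = f² + 27*f)
(-140078 + H(483)) + O(-369, o(6, 7)) = (-140078 + 483*(27 + 483)) + 2*(-369)*(-15) = (-140078 + 483*510) + 11070 = (-140078 + 246330) + 11070 = 106252 + 11070 = 117322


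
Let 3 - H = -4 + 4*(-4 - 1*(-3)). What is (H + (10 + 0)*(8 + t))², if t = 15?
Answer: 58081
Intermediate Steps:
H = 11 (H = 3 - (-4 + 4*(-4 - 1*(-3))) = 3 - (-4 + 4*(-4 + 3)) = 3 - (-4 + 4*(-1)) = 3 - (-4 - 4) = 3 - 1*(-8) = 3 + 8 = 11)
(H + (10 + 0)*(8 + t))² = (11 + (10 + 0)*(8 + 15))² = (11 + 10*23)² = (11 + 230)² = 241² = 58081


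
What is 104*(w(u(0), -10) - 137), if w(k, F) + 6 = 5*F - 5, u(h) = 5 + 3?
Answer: -20592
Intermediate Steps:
u(h) = 8
w(k, F) = -11 + 5*F (w(k, F) = -6 + (5*F - 5) = -6 + (-5 + 5*F) = -11 + 5*F)
104*(w(u(0), -10) - 137) = 104*((-11 + 5*(-10)) - 137) = 104*((-11 - 50) - 137) = 104*(-61 - 137) = 104*(-198) = -20592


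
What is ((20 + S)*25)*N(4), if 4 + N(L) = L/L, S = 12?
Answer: -2400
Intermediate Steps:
N(L) = -3 (N(L) = -4 + L/L = -4 + 1 = -3)
((20 + S)*25)*N(4) = ((20 + 12)*25)*(-3) = (32*25)*(-3) = 800*(-3) = -2400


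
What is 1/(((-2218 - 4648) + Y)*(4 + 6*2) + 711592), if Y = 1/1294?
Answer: 647/389323200 ≈ 1.6619e-6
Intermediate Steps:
Y = 1/1294 ≈ 0.00077280
1/(((-2218 - 4648) + Y)*(4 + 6*2) + 711592) = 1/(((-2218 - 4648) + 1/1294)*(4 + 6*2) + 711592) = 1/((-6866 + 1/1294)*(4 + 12) + 711592) = 1/(-8884603/1294*16 + 711592) = 1/(-71076824/647 + 711592) = 1/(389323200/647) = 647/389323200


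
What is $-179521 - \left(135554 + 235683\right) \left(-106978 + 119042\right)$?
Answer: $-4478782689$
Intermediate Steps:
$-179521 - \left(135554 + 235683\right) \left(-106978 + 119042\right) = -179521 - 371237 \cdot 12064 = -179521 - 4478603168 = -4478782689$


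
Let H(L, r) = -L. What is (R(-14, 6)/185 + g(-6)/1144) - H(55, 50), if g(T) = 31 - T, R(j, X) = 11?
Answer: 11659629/211640 ≈ 55.092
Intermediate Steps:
(R(-14, 6)/185 + g(-6)/1144) - H(55, 50) = (11/185 + (31 - 1*(-6))/1144) - (-1)*55 = (11*(1/185) + (31 + 6)*(1/1144)) - 1*(-55) = (11/185 + 37*(1/1144)) + 55 = (11/185 + 37/1144) + 55 = 19429/211640 + 55 = 11659629/211640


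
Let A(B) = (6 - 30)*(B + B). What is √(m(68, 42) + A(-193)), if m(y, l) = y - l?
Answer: √9290 ≈ 96.385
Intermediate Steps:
A(B) = -48*B
√(m(68, 42) + A(-193)) = √((68 - 1*42) - 48*(-193)) = √((68 - 42) + 9264) = √(26 + 9264) = √9290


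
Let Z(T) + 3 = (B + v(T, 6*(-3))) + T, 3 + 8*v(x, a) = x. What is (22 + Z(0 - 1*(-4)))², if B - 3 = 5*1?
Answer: 62001/64 ≈ 968.77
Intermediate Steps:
v(x, a) = -3/8 + x/8
B = 8 (B = 3 + 5*1 = 3 + 5 = 8)
Z(T) = 37/8 + 9*T/8 (Z(T) = -3 + ((8 + (-3/8 + T/8)) + T) = -3 + ((61/8 + T/8) + T) = -3 + (61/8 + 9*T/8) = 37/8 + 9*T/8)
(22 + Z(0 - 1*(-4)))² = (22 + (37/8 + 9*(0 - 1*(-4))/8))² = (22 + (37/8 + 9*(0 + 4)/8))² = (22 + (37/8 + (9/8)*4))² = (22 + (37/8 + 9/2))² = (22 + 73/8)² = (249/8)² = 62001/64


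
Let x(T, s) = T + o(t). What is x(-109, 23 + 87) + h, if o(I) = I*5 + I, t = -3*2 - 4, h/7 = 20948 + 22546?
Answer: 304289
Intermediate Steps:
h = 304458 (h = 7*(20948 + 22546) = 7*43494 = 304458)
t = -10 (t = -6 - 4 = -10)
o(I) = 6*I (o(I) = 5*I + I = 6*I)
x(T, s) = -60 + T (x(T, s) = T + 6*(-10) = T - 60 = -60 + T)
x(-109, 23 + 87) + h = (-60 - 109) + 304458 = -169 + 304458 = 304289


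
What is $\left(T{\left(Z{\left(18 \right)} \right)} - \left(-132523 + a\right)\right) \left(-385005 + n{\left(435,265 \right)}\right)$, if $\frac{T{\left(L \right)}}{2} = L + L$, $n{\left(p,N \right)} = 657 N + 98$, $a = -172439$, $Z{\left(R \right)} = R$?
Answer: $-64301777268$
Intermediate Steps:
$n{\left(p,N \right)} = 98 + 657 N$
$T{\left(L \right)} = 4 L$ ($T{\left(L \right)} = 2 \left(L + L\right) = 2 \cdot 2 L = 4 L$)
$\left(T{\left(Z{\left(18 \right)} \right)} - \left(-132523 + a\right)\right) \left(-385005 + n{\left(435,265 \right)}\right) = \left(4 \cdot 18 + \left(132523 - -172439\right)\right) \left(-385005 + \left(98 + 657 \cdot 265\right)\right) = \left(72 + \left(132523 + 172439\right)\right) \left(-385005 + \left(98 + 174105\right)\right) = \left(72 + 304962\right) \left(-385005 + 174203\right) = 305034 \left(-210802\right) = -64301777268$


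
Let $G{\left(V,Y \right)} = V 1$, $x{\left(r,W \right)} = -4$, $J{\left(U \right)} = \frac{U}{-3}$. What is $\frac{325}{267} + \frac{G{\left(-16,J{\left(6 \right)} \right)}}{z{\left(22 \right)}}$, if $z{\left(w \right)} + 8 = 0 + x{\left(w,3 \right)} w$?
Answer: $\frac{739}{534} \approx 1.3839$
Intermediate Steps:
$J{\left(U \right)} = - \frac{U}{3}$ ($J{\left(U \right)} = U \left(- \frac{1}{3}\right) = - \frac{U}{3}$)
$G{\left(V,Y \right)} = V$
$z{\left(w \right)} = -8 - 4 w$ ($z{\left(w \right)} = -8 + \left(0 - 4 w\right) = -8 - 4 w$)
$\frac{325}{267} + \frac{G{\left(-16,J{\left(6 \right)} \right)}}{z{\left(22 \right)}} = \frac{325}{267} - \frac{16}{-8 - 88} = 325 \cdot \frac{1}{267} - \frac{16}{-8 - 88} = \frac{325}{267} - \frac{16}{-96} = \frac{325}{267} - - \frac{1}{6} = \frac{325}{267} + \frac{1}{6} = \frac{739}{534}$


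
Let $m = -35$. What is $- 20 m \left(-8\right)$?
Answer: $-5600$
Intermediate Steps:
$- 20 m \left(-8\right) = \left(-20\right) \left(-35\right) \left(-8\right) = 700 \left(-8\right) = -5600$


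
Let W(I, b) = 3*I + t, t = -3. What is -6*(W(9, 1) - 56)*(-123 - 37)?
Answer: -30720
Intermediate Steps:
W(I, b) = -3 + 3*I (W(I, b) = 3*I - 3 = -3 + 3*I)
-6*(W(9, 1) - 56)*(-123 - 37) = -6*((-3 + 3*9) - 56)*(-123 - 37) = -6*((-3 + 27) - 56)*(-160) = -6*(24 - 56)*(-160) = -(-192)*(-160) = -6*5120 = -30720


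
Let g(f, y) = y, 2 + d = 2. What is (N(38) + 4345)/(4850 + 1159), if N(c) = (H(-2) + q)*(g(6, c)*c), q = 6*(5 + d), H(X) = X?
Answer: 44777/6009 ≈ 7.4517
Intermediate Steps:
d = 0 (d = -2 + 2 = 0)
q = 30 (q = 6*(5 + 0) = 6*5 = 30)
N(c) = 28*c² (N(c) = (-2 + 30)*(c*c) = 28*c²)
(N(38) + 4345)/(4850 + 1159) = (28*38² + 4345)/(4850 + 1159) = (28*1444 + 4345)/6009 = (40432 + 4345)*(1/6009) = 44777*(1/6009) = 44777/6009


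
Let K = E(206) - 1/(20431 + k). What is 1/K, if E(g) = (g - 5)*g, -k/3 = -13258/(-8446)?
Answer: 86260226/3571690913533 ≈ 2.4151e-5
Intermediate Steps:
k = -19887/4223 (k = -(-39774)/(-8446) = -(-39774)*(-1)/8446 = -3*6629/4223 = -19887/4223 ≈ -4.7092)
E(g) = g*(-5 + g) (E(g) = (-5 + g)*g = g*(-5 + g))
K = 3571690913533/86260226 (K = 206*(-5 + 206) - 1/(20431 - 19887/4223) = 206*201 - 1/86260226/4223 = 41406 - 1*4223/86260226 = 41406 - 4223/86260226 = 3571690913533/86260226 ≈ 41406.)
1/K = 1/(3571690913533/86260226) = 86260226/3571690913533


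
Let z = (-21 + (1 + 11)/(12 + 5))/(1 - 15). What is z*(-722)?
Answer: -124545/119 ≈ -1046.6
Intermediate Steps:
z = 345/238 (z = (-21 + 12/17)/(-14) = (-21 + 12*(1/17))*(-1/14) = (-21 + 12/17)*(-1/14) = -345/17*(-1/14) = 345/238 ≈ 1.4496)
z*(-722) = (345/238)*(-722) = -124545/119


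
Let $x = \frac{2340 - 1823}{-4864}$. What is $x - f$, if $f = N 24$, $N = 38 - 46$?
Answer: $\frac{933371}{4864} \approx 191.89$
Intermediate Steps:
$N = -8$ ($N = 38 - 46 = -8$)
$f = -192$ ($f = \left(-8\right) 24 = -192$)
$x = - \frac{517}{4864}$ ($x = \left(2340 - 1823\right) \left(- \frac{1}{4864}\right) = 517 \left(- \frac{1}{4864}\right) = - \frac{517}{4864} \approx -0.10629$)
$x - f = - \frac{517}{4864} - -192 = - \frac{517}{4864} + 192 = \frac{933371}{4864}$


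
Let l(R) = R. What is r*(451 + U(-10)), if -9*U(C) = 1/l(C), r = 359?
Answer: 14572169/90 ≈ 1.6191e+5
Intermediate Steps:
U(C) = -1/(9*C)
r*(451 + U(-10)) = 359*(451 - ⅑/(-10)) = 359*(451 - ⅑*(-⅒)) = 359*(451 + 1/90) = 359*(40591/90) = 14572169/90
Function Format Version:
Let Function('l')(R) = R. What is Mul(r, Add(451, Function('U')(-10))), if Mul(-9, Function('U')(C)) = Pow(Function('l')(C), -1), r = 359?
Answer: Rational(14572169, 90) ≈ 1.6191e+5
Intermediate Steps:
Function('U')(C) = Mul(Rational(-1, 9), Pow(C, -1))
Mul(r, Add(451, Function('U')(-10))) = Mul(359, Add(451, Mul(Rational(-1, 9), Pow(-10, -1)))) = Mul(359, Add(451, Mul(Rational(-1, 9), Rational(-1, 10)))) = Mul(359, Add(451, Rational(1, 90))) = Mul(359, Rational(40591, 90)) = Rational(14572169, 90)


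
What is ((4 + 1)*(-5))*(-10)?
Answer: 250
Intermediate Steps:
((4 + 1)*(-5))*(-10) = (5*(-5))*(-10) = -25*(-10) = 250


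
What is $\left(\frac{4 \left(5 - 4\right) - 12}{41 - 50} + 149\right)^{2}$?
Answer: $\frac{1819801}{81} \approx 22467.0$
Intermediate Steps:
$\left(\frac{4 \left(5 - 4\right) - 12}{41 - 50} + 149\right)^{2} = \left(\frac{4 \cdot 1 - 12}{41 - 50} + 149\right)^{2} = \left(\frac{4 - 12}{-9} + 149\right)^{2} = \left(\left(-8\right) \left(- \frac{1}{9}\right) + 149\right)^{2} = \left(\frac{8}{9} + 149\right)^{2} = \left(\frac{1349}{9}\right)^{2} = \frac{1819801}{81}$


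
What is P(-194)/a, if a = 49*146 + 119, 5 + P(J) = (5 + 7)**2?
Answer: 139/7273 ≈ 0.019112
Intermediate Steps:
P(J) = 139 (P(J) = -5 + (5 + 7)**2 = -5 + 12**2 = -5 + 144 = 139)
a = 7273 (a = 7154 + 119 = 7273)
P(-194)/a = 139/7273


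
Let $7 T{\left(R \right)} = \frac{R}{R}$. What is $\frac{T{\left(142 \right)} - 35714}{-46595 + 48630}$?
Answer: $- \frac{22727}{1295} \approx -17.55$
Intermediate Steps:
$T{\left(R \right)} = \frac{1}{7}$ ($T{\left(R \right)} = \frac{R \frac{1}{R}}{7} = \frac{1}{7} \cdot 1 = \frac{1}{7}$)
$\frac{T{\left(142 \right)} - 35714}{-46595 + 48630} = \frac{\frac{1}{7} - 35714}{-46595 + 48630} = - \frac{249997}{7 \cdot 2035} = \left(- \frac{249997}{7}\right) \frac{1}{2035} = - \frac{22727}{1295}$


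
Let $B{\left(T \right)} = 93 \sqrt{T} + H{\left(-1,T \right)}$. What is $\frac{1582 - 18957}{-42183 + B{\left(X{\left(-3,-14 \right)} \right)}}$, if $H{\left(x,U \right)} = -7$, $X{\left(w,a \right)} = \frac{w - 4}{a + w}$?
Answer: $\frac{12461871250}{30259873157} + \frac{1615875 \sqrt{119}}{30259873157} \approx 0.41241$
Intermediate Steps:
$X{\left(w,a \right)} = \frac{-4 + w}{a + w}$
$B{\left(T \right)} = -7 + 93 \sqrt{T}$ ($B{\left(T \right)} = 93 \sqrt{T} - 7 = -7 + 93 \sqrt{T}$)
$\frac{1582 - 18957}{-42183 + B{\left(X{\left(-3,-14 \right)} \right)}} = \frac{1582 - 18957}{-42183 - \left(7 - 93 \sqrt{\frac{-4 - 3}{-14 - 3}}\right)} = - \frac{17375}{-42183 - \left(7 - 93 \sqrt{\frac{1}{-17} \left(-7\right)}\right)} = - \frac{17375}{-42183 - \left(7 - 93 \sqrt{\left(- \frac{1}{17}\right) \left(-7\right)}\right)} = - \frac{17375}{-42183 - \left(7 - 93 \sqrt{\frac{7}{17}}\right)} = - \frac{17375}{-42183 - \left(7 - 93 \frac{\sqrt{119}}{17}\right)} = - \frac{17375}{-42183 - \left(7 - \frac{93 \sqrt{119}}{17}\right)} = - \frac{17375}{-42190 + \frac{93 \sqrt{119}}{17}}$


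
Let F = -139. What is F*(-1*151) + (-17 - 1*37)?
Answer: 20935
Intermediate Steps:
F*(-1*151) + (-17 - 1*37) = -(-139)*151 + (-17 - 1*37) = -139*(-151) + (-17 - 37) = 20989 - 54 = 20935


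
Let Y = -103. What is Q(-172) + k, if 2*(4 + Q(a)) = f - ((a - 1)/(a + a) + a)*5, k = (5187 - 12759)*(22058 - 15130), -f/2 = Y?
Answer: -36091302321/688 ≈ -5.2458e+7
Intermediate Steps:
f = 206 (f = -2*(-103) = 206)
k = -52458816 (k = -7572*6928 = -52458816)
Q(a) = 99 - 5*a/2 - 5*(-1 + a)/(4*a) (Q(a) = -4 + (206 - ((a - 1)/(a + a) + a)*5)/2 = -4 + (206 - ((-1 + a)/((2*a)) + a)*5)/2 = -4 + (206 - ((-1 + a)*(1/(2*a)) + a)*5)/2 = -4 + (206 - ((-1 + a)/(2*a) + a)*5)/2 = -4 + (206 - (a + (-1 + a)/(2*a))*5)/2 = -4 + (206 - (5*a + 5*(-1 + a)/(2*a)))/2 = -4 + (206 + (-5*a - 5*(-1 + a)/(2*a)))/2 = -4 + (206 - 5*a - 5*(-1 + a)/(2*a))/2 = -4 + (103 - 5*a/2 - 5*(-1 + a)/(4*a)) = 99 - 5*a/2 - 5*(-1 + a)/(4*a))
Q(-172) + k = (¼)*(5 - 1*(-172)*(-391 + 10*(-172)))/(-172) - 52458816 = (¼)*(-1/172)*(5 - 1*(-172)*(-391 - 1720)) - 52458816 = (¼)*(-1/172)*(5 - 1*(-172)*(-2111)) - 52458816 = (¼)*(-1/172)*(5 - 363092) - 52458816 = (¼)*(-1/172)*(-363087) - 52458816 = 363087/688 - 52458816 = -36091302321/688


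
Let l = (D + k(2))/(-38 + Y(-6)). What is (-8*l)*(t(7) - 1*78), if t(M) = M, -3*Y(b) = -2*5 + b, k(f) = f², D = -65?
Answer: 51972/49 ≈ 1060.7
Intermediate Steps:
Y(b) = 10/3 - b/3 (Y(b) = -(-2*5 + b)/3 = -(-10 + b)/3 = 10/3 - b/3)
l = 183/98 (l = (-65 + 2²)/(-38 + (10/3 - ⅓*(-6))) = (-65 + 4)/(-38 + (10/3 + 2)) = -61/(-38 + 16/3) = -61/(-98/3) = -61*(-3/98) = 183/98 ≈ 1.8673)
(-8*l)*(t(7) - 1*78) = (-8*183/98)*(7 - 1*78) = -732*(7 - 78)/49 = -732/49*(-71) = 51972/49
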